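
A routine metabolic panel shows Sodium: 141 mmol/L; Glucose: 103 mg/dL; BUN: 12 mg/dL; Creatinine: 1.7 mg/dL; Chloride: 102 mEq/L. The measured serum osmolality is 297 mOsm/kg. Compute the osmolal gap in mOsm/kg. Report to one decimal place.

5.0 mOsm/kg

Calculated osmolality = 2·Na + glucose/18 + BUN/2.8
= 2·141 + 103/18 + 12/2.8
= 282 + 5.72 + 4.29
= 292.01 mOsm/kg ≈ 292.0 mOsm/kg
Osmolar gap = measured − calculated = 297 − 292.0 = 5.0 mOsm/kg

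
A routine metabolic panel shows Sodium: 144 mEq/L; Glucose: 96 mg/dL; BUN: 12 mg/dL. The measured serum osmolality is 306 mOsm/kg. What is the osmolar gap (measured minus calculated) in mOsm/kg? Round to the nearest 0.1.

Calculated osmolality = 2·Na + glucose/18 + BUN/2.8
= 2·144 + 96/18 + 12/2.8
= 288 + 5.33 + 4.29
= 297.62 mOsm/kg ≈ 297.6 mOsm/kg
Osmolar gap = measured − calculated = 306 − 297.6 = 8.4 mOsm/kg

8.4 mOsm/kg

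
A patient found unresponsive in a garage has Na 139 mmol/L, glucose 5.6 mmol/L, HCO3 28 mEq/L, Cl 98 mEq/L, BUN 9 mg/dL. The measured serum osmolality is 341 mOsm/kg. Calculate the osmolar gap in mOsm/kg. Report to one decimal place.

54.2 mOsm/kg

Calculated osmolality = 2·Na + glucose + BUN/2.8
= 2·139 + 5.6 + 9/2.8
= 278 + 5.60 + 3.21
= 286.81 mOsm/kg ≈ 286.8 mOsm/kg
Osmolar gap = measured − calculated = 341 − 286.8 = 54.2 mOsm/kg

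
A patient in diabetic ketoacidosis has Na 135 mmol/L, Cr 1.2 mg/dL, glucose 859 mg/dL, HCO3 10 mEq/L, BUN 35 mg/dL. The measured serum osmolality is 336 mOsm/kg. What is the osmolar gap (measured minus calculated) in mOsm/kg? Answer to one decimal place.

Calculated osmolality = 2·Na + glucose/18 + BUN/2.8
= 2·135 + 859/18 + 35/2.8
= 270 + 47.72 + 12.50
= 330.22 mOsm/kg ≈ 330.2 mOsm/kg
Osmolar gap = measured − calculated = 336 − 330.2 = 5.8 mOsm/kg

5.8 mOsm/kg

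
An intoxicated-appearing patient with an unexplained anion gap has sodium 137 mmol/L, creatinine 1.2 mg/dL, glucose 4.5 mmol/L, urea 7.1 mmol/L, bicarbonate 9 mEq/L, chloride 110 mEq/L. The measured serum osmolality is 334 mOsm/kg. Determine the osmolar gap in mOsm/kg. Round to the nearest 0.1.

48.4 mOsm/kg

Calculated osmolality = 2·Na + glucose + urea
= 2·137 + 4.5 + 7.1
= 274 + 4.50 + 7.10
= 285.6 mOsm/kg ≈ 285.6 mOsm/kg
Osmolar gap = measured − calculated = 334 − 285.6 = 48.4 mOsm/kg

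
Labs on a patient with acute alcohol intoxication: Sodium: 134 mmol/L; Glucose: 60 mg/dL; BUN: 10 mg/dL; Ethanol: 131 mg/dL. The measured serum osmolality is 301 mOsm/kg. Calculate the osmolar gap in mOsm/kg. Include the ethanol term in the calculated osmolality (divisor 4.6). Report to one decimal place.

-2.4 mOsm/kg

Calculated osmolality = 2·Na + glucose/18 + BUN/2.8 + ethanol/4.6
= 2·134 + 60/18 + 10/2.8 + 131/4.6
= 268 + 3.33 + 3.57 + 28.48
= 303.38 mOsm/kg ≈ 303.4 mOsm/kg
Osmolar gap = measured − calculated = 301 − 303.4 = -2.4 mOsm/kg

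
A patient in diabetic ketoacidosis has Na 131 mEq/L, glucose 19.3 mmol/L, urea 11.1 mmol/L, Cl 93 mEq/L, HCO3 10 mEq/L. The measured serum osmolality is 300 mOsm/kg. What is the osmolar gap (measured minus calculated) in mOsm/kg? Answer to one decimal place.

7.6 mOsm/kg

Calculated osmolality = 2·Na + glucose + urea
= 2·131 + 19.3 + 11.1
= 262 + 19.30 + 11.10
= 292.4 mOsm/kg ≈ 292.4 mOsm/kg
Osmolar gap = measured − calculated = 300 − 292.4 = 7.6 mOsm/kg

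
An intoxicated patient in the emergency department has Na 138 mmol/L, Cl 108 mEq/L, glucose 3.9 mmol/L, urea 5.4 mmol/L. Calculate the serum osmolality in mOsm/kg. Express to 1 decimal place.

285.3 mOsm/kg

Calculated osmolality = 2·Na + glucose + urea
= 2·138 + 3.9 + 5.4
= 276 + 3.90 + 5.40
= 285.3 mOsm/kg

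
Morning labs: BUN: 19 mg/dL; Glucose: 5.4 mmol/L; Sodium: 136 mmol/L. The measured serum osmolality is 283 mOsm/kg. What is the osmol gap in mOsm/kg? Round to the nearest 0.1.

Calculated osmolality = 2·Na + glucose + BUN/2.8
= 2·136 + 5.4 + 19/2.8
= 272 + 5.40 + 6.79
= 284.19 mOsm/kg ≈ 284.2 mOsm/kg
Osmolar gap = measured − calculated = 283 − 284.2 = -1.2 mOsm/kg

-1.2 mOsm/kg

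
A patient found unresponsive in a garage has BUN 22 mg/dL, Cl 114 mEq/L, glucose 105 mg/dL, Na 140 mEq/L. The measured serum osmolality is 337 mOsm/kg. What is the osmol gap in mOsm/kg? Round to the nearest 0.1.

Calculated osmolality = 2·Na + glucose/18 + BUN/2.8
= 2·140 + 105/18 + 22/2.8
= 280 + 5.83 + 7.86
= 293.69 mOsm/kg ≈ 293.7 mOsm/kg
Osmolar gap = measured − calculated = 337 − 293.7 = 43.3 mOsm/kg

43.3 mOsm/kg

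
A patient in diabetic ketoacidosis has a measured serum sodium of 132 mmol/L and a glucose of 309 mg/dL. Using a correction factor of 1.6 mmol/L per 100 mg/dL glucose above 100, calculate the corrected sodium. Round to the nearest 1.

135 mmol/L

Corrected Na = measured Na + 1.6 · (glucose − 100)/100
= 132 + 1.6 · (309 − 100)/100
= 132 + 3.3
= 135.3 mmol/L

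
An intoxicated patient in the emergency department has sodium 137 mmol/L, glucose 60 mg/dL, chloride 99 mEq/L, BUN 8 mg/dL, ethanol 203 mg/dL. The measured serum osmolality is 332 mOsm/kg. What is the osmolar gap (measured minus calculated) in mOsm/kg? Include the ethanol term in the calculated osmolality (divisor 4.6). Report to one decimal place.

Calculated osmolality = 2·Na + glucose/18 + BUN/2.8 + ethanol/4.6
= 2·137 + 60/18 + 8/2.8 + 203/4.6
= 274 + 3.33 + 2.86 + 44.13
= 324.32 mOsm/kg ≈ 324.3 mOsm/kg
Osmolar gap = measured − calculated = 332 − 324.3 = 7.7 mOsm/kg

7.7 mOsm/kg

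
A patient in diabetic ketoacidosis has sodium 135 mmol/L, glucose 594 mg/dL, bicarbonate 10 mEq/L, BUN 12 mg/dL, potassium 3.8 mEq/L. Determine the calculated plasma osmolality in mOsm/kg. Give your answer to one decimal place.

Calculated osmolality = 2·Na + glucose/18 + BUN/2.8
= 2·135 + 594/18 + 12/2.8
= 270 + 33 + 4.29
= 307.29 mOsm/kg

307.3 mOsm/kg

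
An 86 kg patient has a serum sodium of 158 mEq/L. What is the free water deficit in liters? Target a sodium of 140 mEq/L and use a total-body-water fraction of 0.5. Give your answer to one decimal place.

5.5 L

TBW = 0.5 · 86 = 43 L
Free water deficit = TBW · (Na/140 − 1)
= 43 · (158/140 − 1)
= 43 · 0.1286
= 5.53 L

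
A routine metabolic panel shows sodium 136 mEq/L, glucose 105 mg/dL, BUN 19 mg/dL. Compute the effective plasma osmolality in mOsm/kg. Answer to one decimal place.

277.8 mOsm/kg

Effective osmolality excludes urea (freely permeant across cell membranes):
2·Na + glucose/18
= 2·136 + 105/18
= 272 + 5.83
= 277.83 mOsm/kg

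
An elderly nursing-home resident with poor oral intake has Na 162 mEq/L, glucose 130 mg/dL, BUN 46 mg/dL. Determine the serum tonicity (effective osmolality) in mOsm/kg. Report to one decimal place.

Effective osmolality excludes urea (freely permeant across cell membranes):
2·Na + glucose/18
= 2·162 + 130/18
= 324 + 7.22
= 331.22 mOsm/kg

331.2 mOsm/kg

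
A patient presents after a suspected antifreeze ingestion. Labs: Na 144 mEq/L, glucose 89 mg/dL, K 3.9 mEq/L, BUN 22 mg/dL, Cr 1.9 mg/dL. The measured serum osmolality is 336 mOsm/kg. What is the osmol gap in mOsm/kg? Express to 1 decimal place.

35.2 mOsm/kg

Calculated osmolality = 2·Na + glucose/18 + BUN/2.8
= 2·144 + 89/18 + 22/2.8
= 288 + 4.94 + 7.86
= 300.8 mOsm/kg ≈ 300.8 mOsm/kg
Osmolar gap = measured − calculated = 336 − 300.8 = 35.2 mOsm/kg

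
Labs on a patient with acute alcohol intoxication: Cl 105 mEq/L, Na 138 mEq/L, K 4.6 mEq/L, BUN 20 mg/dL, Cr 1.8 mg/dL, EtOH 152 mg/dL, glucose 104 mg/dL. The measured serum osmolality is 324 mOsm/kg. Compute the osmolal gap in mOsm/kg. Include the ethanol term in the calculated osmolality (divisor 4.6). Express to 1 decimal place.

Calculated osmolality = 2·Na + glucose/18 + BUN/2.8 + ethanol/4.6
= 2·138 + 104/18 + 20/2.8 + 152/4.6
= 276 + 5.78 + 7.14 + 33.04
= 321.96 mOsm/kg ≈ 322.0 mOsm/kg
Osmolar gap = measured − calculated = 324 − 322.0 = 2.0 mOsm/kg

2.0 mOsm/kg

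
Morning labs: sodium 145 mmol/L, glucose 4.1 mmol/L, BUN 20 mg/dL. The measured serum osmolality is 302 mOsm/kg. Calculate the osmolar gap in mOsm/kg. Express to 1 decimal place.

0.8 mOsm/kg

Calculated osmolality = 2·Na + glucose + BUN/2.8
= 2·145 + 4.1 + 20/2.8
= 290 + 4.10 + 7.14
= 301.24 mOsm/kg ≈ 301.2 mOsm/kg
Osmolar gap = measured − calculated = 302 − 301.2 = 0.8 mOsm/kg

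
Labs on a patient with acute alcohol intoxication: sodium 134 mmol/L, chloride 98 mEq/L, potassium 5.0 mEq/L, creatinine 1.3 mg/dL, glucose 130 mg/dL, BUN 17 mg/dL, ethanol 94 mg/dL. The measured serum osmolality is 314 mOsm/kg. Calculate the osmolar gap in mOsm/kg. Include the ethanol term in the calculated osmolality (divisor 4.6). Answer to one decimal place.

Calculated osmolality = 2·Na + glucose/18 + BUN/2.8 + ethanol/4.6
= 2·134 + 130/18 + 17/2.8 + 94/4.6
= 268 + 7.22 + 6.07 + 20.43
= 301.72 mOsm/kg ≈ 301.7 mOsm/kg
Osmolar gap = measured − calculated = 314 − 301.7 = 12.3 mOsm/kg

12.3 mOsm/kg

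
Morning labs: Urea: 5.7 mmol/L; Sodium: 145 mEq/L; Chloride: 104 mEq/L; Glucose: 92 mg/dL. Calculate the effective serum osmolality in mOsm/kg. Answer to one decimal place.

Effective osmolality excludes urea (freely permeant across cell membranes):
2·Na + glucose/18
= 2·145 + 92/18
= 290 + 5.11
= 295.11 mOsm/kg

295.1 mOsm/kg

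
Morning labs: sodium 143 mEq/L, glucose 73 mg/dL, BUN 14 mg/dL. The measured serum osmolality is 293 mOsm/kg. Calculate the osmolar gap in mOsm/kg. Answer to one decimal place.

-2.1 mOsm/kg

Calculated osmolality = 2·Na + glucose/18 + BUN/2.8
= 2·143 + 73/18 + 14/2.8
= 286 + 4.06 + 5
= 295.06 mOsm/kg ≈ 295.1 mOsm/kg
Osmolar gap = measured − calculated = 293 − 295.1 = -2.1 mOsm/kg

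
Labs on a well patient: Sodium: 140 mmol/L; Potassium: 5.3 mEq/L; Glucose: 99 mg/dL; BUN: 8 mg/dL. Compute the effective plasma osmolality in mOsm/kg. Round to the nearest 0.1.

Effective osmolality excludes urea (freely permeant across cell membranes):
2·Na + glucose/18
= 2·140 + 99/18
= 280 + 5.5
= 285.5 mOsm/kg

285.5 mOsm/kg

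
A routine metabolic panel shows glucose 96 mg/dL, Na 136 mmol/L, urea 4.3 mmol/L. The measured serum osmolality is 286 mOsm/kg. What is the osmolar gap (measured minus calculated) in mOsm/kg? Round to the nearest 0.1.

Calculated osmolality = 2·Na + glucose/18 + urea
= 2·136 + 96/18 + 4.3
= 272 + 5.33 + 4.30
= 281.63 mOsm/kg ≈ 281.6 mOsm/kg
Osmolar gap = measured − calculated = 286 − 281.6 = 4.4 mOsm/kg

4.4 mOsm/kg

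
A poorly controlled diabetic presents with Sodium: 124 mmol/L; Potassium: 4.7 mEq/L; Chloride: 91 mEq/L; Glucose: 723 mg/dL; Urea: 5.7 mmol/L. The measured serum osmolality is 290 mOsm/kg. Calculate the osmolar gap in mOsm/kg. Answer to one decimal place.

Calculated osmolality = 2·Na + glucose/18 + urea
= 2·124 + 723/18 + 5.7
= 248 + 40.17 + 5.70
= 293.87 mOsm/kg ≈ 293.9 mOsm/kg
Osmolar gap = measured − calculated = 290 − 293.9 = -3.9 mOsm/kg

-3.9 mOsm/kg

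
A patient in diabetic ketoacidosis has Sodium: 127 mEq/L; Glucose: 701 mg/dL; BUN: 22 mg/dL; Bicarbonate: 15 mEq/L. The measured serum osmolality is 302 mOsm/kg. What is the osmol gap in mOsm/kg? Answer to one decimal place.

Calculated osmolality = 2·Na + glucose/18 + BUN/2.8
= 2·127 + 701/18 + 22/2.8
= 254 + 38.94 + 7.86
= 300.8 mOsm/kg ≈ 300.8 mOsm/kg
Osmolar gap = measured − calculated = 302 − 300.8 = 1.2 mOsm/kg

1.2 mOsm/kg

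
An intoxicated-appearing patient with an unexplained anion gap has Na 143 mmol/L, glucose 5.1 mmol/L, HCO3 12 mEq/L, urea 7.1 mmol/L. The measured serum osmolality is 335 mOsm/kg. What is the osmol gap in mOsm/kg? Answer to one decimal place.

Calculated osmolality = 2·Na + glucose + urea
= 2·143 + 5.1 + 7.1
= 286 + 5.10 + 7.10
= 298.2 mOsm/kg ≈ 298.2 mOsm/kg
Osmolar gap = measured − calculated = 335 − 298.2 = 36.8 mOsm/kg

36.8 mOsm/kg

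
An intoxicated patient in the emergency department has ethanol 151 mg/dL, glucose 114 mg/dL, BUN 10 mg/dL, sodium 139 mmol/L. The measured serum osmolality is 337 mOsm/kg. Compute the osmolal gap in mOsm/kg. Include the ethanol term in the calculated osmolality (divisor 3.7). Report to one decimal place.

Calculated osmolality = 2·Na + glucose/18 + BUN/2.8 + ethanol/3.7
= 2·139 + 114/18 + 10/2.8 + 151/3.7
= 278 + 6.33 + 3.57 + 40.81
= 328.71 mOsm/kg ≈ 328.7 mOsm/kg
Osmolar gap = measured − calculated = 337 − 328.7 = 8.3 mOsm/kg

8.3 mOsm/kg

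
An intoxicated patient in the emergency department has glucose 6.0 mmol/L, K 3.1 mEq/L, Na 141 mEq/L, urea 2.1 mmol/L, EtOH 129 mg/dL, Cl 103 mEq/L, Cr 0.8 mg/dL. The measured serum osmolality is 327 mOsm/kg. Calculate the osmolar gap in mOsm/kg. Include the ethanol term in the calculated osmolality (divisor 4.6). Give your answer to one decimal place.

Calculated osmolality = 2·Na + glucose + urea + ethanol/4.6
= 2·141 + 6 + 2.1 + 129/4.6
= 282 + 6 + 2.10 + 28.04
= 318.14 mOsm/kg ≈ 318.1 mOsm/kg
Osmolar gap = measured − calculated = 327 − 318.1 = 8.9 mOsm/kg

8.9 mOsm/kg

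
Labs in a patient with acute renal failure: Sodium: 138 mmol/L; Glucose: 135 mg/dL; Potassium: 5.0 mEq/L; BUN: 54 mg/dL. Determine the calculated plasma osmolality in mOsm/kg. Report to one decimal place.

Calculated osmolality = 2·Na + glucose/18 + BUN/2.8
= 2·138 + 135/18 + 54/2.8
= 276 + 7.50 + 19.29
= 302.79 mOsm/kg

302.8 mOsm/kg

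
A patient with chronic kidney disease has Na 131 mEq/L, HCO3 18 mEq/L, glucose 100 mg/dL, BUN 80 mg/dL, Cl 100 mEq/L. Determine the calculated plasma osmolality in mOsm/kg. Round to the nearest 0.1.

296.1 mOsm/kg

Calculated osmolality = 2·Na + glucose/18 + BUN/2.8
= 2·131 + 100/18 + 80/2.8
= 262 + 5.56 + 28.57
= 296.13 mOsm/kg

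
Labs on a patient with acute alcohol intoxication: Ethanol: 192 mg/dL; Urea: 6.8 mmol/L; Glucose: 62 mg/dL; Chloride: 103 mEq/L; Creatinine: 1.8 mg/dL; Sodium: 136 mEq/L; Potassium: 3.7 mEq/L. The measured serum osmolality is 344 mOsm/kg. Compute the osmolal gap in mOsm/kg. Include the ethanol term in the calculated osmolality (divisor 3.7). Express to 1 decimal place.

9.9 mOsm/kg

Calculated osmolality = 2·Na + glucose/18 + urea + ethanol/3.7
= 2·136 + 62/18 + 6.8 + 192/3.7
= 272 + 3.44 + 6.80 + 51.89
= 334.13 mOsm/kg ≈ 334.1 mOsm/kg
Osmolar gap = measured − calculated = 344 − 334.1 = 9.9 mOsm/kg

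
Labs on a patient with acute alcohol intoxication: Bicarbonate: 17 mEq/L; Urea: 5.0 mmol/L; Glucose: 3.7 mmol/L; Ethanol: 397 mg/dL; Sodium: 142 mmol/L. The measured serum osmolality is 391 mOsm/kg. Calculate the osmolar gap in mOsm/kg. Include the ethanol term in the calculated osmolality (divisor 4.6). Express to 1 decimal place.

Calculated osmolality = 2·Na + glucose + urea + ethanol/4.6
= 2·142 + 3.7 + 5 + 397/4.6
= 284 + 3.70 + 5 + 86.30
= 379 mOsm/kg ≈ 379.0 mOsm/kg
Osmolar gap = measured − calculated = 391 − 379.0 = 12.0 mOsm/kg

12.0 mOsm/kg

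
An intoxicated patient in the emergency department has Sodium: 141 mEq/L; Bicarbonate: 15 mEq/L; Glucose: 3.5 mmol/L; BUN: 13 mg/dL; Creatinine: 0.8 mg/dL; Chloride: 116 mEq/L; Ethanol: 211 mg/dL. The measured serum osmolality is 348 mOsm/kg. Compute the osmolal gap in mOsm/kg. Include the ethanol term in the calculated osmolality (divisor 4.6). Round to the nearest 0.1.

12.0 mOsm/kg

Calculated osmolality = 2·Na + glucose + BUN/2.8 + ethanol/4.6
= 2·141 + 3.5 + 13/2.8 + 211/4.6
= 282 + 3.50 + 4.64 + 45.87
= 336.01 mOsm/kg ≈ 336.0 mOsm/kg
Osmolar gap = measured − calculated = 348 − 336.0 = 12.0 mOsm/kg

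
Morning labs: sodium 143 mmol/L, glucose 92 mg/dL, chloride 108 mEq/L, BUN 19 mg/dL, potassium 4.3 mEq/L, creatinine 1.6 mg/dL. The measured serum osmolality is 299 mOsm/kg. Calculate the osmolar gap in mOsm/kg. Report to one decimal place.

Calculated osmolality = 2·Na + glucose/18 + BUN/2.8
= 2·143 + 92/18 + 19/2.8
= 286 + 5.11 + 6.79
= 297.9 mOsm/kg ≈ 297.9 mOsm/kg
Osmolar gap = measured − calculated = 299 − 297.9 = 1.1 mOsm/kg

1.1 mOsm/kg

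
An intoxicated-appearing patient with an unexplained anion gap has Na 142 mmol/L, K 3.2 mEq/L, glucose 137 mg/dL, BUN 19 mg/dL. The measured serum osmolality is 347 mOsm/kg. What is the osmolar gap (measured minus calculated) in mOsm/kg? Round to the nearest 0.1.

Calculated osmolality = 2·Na + glucose/18 + BUN/2.8
= 2·142 + 137/18 + 19/2.8
= 284 + 7.61 + 6.79
= 298.4 mOsm/kg ≈ 298.4 mOsm/kg
Osmolar gap = measured − calculated = 347 − 298.4 = 48.6 mOsm/kg

48.6 mOsm/kg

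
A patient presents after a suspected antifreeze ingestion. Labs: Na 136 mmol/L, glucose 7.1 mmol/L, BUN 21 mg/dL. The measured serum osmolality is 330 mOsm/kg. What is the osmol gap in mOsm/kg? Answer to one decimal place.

43.4 mOsm/kg

Calculated osmolality = 2·Na + glucose + BUN/2.8
= 2·136 + 7.1 + 21/2.8
= 272 + 7.10 + 7.50
= 286.6 mOsm/kg ≈ 286.6 mOsm/kg
Osmolar gap = measured − calculated = 330 − 286.6 = 43.4 mOsm/kg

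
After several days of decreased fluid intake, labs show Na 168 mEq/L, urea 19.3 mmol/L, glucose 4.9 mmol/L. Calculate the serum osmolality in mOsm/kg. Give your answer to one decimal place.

Calculated osmolality = 2·Na + glucose + urea
= 2·168 + 4.9 + 19.3
= 336 + 4.90 + 19.30
= 360.2 mOsm/kg

360.2 mOsm/kg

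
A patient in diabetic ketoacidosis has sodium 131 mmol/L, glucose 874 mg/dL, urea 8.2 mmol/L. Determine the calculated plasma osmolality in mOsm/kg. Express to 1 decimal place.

Calculated osmolality = 2·Na + glucose/18 + urea
= 2·131 + 874/18 + 8.2
= 262 + 48.56 + 8.20
= 318.76 mOsm/kg

318.8 mOsm/kg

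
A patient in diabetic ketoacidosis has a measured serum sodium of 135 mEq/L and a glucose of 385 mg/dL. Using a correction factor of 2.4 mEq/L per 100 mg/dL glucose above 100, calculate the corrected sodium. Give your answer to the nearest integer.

142 mEq/L

Corrected Na = measured Na + 2.4 · (glucose − 100)/100
= 135 + 2.4 · (385 − 100)/100
= 135 + 6.8
= 141.8 mEq/L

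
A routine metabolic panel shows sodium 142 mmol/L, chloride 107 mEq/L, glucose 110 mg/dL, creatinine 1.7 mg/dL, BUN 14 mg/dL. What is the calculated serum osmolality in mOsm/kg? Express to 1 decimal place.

295.1 mOsm/kg

Calculated osmolality = 2·Na + glucose/18 + BUN/2.8
= 2·142 + 110/18 + 14/2.8
= 284 + 6.11 + 5
= 295.11 mOsm/kg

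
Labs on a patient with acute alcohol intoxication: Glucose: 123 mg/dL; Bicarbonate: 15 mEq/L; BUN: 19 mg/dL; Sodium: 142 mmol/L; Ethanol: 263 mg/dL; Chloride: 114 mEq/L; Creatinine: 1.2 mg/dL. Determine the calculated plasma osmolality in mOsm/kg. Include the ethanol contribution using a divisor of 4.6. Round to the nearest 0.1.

354.8 mOsm/kg

Calculated osmolality = 2·Na + glucose/18 + BUN/2.8 + ethanol/4.6
= 2·142 + 123/18 + 19/2.8 + 263/4.6
= 284 + 6.83 + 6.79 + 57.17
= 354.79 mOsm/kg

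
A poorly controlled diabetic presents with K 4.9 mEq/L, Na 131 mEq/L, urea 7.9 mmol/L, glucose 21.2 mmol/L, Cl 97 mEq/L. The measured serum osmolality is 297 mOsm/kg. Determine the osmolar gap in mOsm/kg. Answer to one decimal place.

5.9 mOsm/kg

Calculated osmolality = 2·Na + glucose + urea
= 2·131 + 21.2 + 7.9
= 262 + 21.20 + 7.90
= 291.1 mOsm/kg ≈ 291.1 mOsm/kg
Osmolar gap = measured − calculated = 297 − 291.1 = 5.9 mOsm/kg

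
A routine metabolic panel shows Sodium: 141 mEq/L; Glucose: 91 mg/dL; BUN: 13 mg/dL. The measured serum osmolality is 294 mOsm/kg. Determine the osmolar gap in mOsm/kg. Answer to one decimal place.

Calculated osmolality = 2·Na + glucose/18 + BUN/2.8
= 2·141 + 91/18 + 13/2.8
= 282 + 5.06 + 4.64
= 291.7 mOsm/kg ≈ 291.7 mOsm/kg
Osmolar gap = measured − calculated = 294 − 291.7 = 2.3 mOsm/kg

2.3 mOsm/kg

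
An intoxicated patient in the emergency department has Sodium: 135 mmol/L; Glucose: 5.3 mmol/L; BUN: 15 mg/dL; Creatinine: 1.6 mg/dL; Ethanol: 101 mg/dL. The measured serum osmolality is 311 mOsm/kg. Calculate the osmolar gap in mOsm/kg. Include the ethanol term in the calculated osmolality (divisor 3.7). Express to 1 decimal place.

3.0 mOsm/kg

Calculated osmolality = 2·Na + glucose + BUN/2.8 + ethanol/3.7
= 2·135 + 5.3 + 15/2.8 + 101/3.7
= 270 + 5.30 + 5.36 + 27.30
= 307.96 mOsm/kg ≈ 308.0 mOsm/kg
Osmolar gap = measured − calculated = 311 − 308.0 = 3.0 mOsm/kg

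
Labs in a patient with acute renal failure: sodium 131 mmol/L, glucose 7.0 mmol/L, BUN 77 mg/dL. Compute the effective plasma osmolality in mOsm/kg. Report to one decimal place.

269.0 mOsm/kg

Effective osmolality excludes urea (freely permeant across cell membranes):
2·Na + glucose
= 2·131 + 7
= 262 + 7
= 269 mOsm/kg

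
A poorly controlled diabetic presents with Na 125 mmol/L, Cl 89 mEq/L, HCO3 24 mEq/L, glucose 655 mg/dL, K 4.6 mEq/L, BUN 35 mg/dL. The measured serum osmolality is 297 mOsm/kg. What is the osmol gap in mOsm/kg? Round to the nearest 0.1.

Calculated osmolality = 2·Na + glucose/18 + BUN/2.8
= 2·125 + 655/18 + 35/2.8
= 250 + 36.39 + 12.50
= 298.89 mOsm/kg ≈ 298.9 mOsm/kg
Osmolar gap = measured − calculated = 297 − 298.9 = -1.9 mOsm/kg

-1.9 mOsm/kg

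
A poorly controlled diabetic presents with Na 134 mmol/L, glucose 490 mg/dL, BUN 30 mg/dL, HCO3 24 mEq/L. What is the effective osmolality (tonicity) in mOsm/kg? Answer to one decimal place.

Effective osmolality excludes urea (freely permeant across cell membranes):
2·Na + glucose/18
= 2·134 + 490/18
= 268 + 27.22
= 295.22 mOsm/kg

295.2 mOsm/kg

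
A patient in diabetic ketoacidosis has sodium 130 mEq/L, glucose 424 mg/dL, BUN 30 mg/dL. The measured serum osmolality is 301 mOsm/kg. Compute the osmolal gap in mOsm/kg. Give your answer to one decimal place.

6.7 mOsm/kg

Calculated osmolality = 2·Na + glucose/18 + BUN/2.8
= 2·130 + 424/18 + 30/2.8
= 260 + 23.56 + 10.71
= 294.27 mOsm/kg ≈ 294.3 mOsm/kg
Osmolar gap = measured − calculated = 301 − 294.3 = 6.7 mOsm/kg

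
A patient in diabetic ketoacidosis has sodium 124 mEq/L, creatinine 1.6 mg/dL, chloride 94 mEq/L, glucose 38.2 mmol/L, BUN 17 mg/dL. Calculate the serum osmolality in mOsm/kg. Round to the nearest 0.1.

Calculated osmolality = 2·Na + glucose + BUN/2.8
= 2·124 + 38.2 + 17/2.8
= 248 + 38.20 + 6.07
= 292.27 mOsm/kg

292.3 mOsm/kg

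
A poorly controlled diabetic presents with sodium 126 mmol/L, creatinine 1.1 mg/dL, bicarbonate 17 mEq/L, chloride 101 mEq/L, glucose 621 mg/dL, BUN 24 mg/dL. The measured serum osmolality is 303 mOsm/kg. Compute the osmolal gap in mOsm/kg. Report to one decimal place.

Calculated osmolality = 2·Na + glucose/18 + BUN/2.8
= 2·126 + 621/18 + 24/2.8
= 252 + 34.50 + 8.57
= 295.07 mOsm/kg ≈ 295.1 mOsm/kg
Osmolar gap = measured − calculated = 303 − 295.1 = 7.9 mOsm/kg

7.9 mOsm/kg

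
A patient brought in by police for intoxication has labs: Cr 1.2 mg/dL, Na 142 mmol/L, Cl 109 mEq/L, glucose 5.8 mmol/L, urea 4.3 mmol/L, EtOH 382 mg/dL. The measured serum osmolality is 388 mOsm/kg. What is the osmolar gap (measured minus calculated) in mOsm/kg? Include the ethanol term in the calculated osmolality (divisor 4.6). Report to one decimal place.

10.9 mOsm/kg

Calculated osmolality = 2·Na + glucose + urea + ethanol/4.6
= 2·142 + 5.8 + 4.3 + 382/4.6
= 284 + 5.80 + 4.30 + 83.04
= 377.14 mOsm/kg ≈ 377.1 mOsm/kg
Osmolar gap = measured − calculated = 388 − 377.1 = 10.9 mOsm/kg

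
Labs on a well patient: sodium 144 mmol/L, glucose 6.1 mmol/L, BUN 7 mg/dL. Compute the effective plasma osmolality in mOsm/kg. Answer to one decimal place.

Effective osmolality excludes urea (freely permeant across cell membranes):
2·Na + glucose
= 2·144 + 6.1
= 288 + 6.1
= 294.1 mOsm/kg

294.1 mOsm/kg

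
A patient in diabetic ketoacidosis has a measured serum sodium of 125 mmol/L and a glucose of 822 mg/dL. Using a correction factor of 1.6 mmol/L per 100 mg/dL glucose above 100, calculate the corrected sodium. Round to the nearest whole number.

137 mmol/L

Corrected Na = measured Na + 1.6 · (glucose − 100)/100
= 125 + 1.6 · (822 − 100)/100
= 125 + 11.6
= 136.6 mmol/L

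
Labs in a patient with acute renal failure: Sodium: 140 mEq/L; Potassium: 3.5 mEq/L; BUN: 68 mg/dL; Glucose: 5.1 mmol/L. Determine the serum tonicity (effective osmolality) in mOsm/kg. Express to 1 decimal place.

285.1 mOsm/kg

Effective osmolality excludes urea (freely permeant across cell membranes):
2·Na + glucose
= 2·140 + 5.1
= 280 + 5.1
= 285.1 mOsm/kg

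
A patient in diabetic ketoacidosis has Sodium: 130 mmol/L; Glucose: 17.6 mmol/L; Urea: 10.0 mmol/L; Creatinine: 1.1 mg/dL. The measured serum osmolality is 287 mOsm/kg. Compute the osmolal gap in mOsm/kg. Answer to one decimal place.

-0.6 mOsm/kg

Calculated osmolality = 2·Na + glucose + urea
= 2·130 + 17.6 + 10
= 260 + 17.60 + 10
= 287.6 mOsm/kg ≈ 287.6 mOsm/kg
Osmolar gap = measured − calculated = 287 − 287.6 = -0.6 mOsm/kg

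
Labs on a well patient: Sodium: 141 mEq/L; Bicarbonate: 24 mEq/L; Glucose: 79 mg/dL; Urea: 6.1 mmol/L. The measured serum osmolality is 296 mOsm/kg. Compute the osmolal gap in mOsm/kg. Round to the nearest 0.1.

3.5 mOsm/kg

Calculated osmolality = 2·Na + glucose/18 + urea
= 2·141 + 79/18 + 6.1
= 282 + 4.39 + 6.10
= 292.49 mOsm/kg ≈ 292.5 mOsm/kg
Osmolar gap = measured − calculated = 296 − 292.5 = 3.5 mOsm/kg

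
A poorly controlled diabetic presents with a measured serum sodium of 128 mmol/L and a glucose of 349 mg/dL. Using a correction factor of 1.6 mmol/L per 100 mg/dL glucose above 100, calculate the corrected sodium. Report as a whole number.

Corrected Na = measured Na + 1.6 · (glucose − 100)/100
= 128 + 1.6 · (349 − 100)/100
= 128 + 4
= 132 mmol/L

132 mmol/L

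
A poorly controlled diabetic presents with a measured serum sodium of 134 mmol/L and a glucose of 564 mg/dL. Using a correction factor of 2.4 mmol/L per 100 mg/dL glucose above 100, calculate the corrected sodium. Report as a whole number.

145 mmol/L

Corrected Na = measured Na + 2.4 · (glucose − 100)/100
= 134 + 2.4 · (564 − 100)/100
= 134 + 11.1
= 145.1 mmol/L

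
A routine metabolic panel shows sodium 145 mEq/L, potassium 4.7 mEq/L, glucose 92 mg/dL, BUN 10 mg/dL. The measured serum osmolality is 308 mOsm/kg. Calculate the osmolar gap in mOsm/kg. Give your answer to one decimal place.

Calculated osmolality = 2·Na + glucose/18 + BUN/2.8
= 2·145 + 92/18 + 10/2.8
= 290 + 5.11 + 3.57
= 298.68 mOsm/kg ≈ 298.7 mOsm/kg
Osmolar gap = measured − calculated = 308 − 298.7 = 9.3 mOsm/kg

9.3 mOsm/kg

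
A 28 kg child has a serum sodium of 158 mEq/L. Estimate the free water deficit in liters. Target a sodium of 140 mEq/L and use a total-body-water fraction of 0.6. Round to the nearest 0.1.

TBW = 0.6 · 28 = 16.8 L
Free water deficit = TBW · (Na/140 − 1)
= 16.8 · (158/140 − 1)
= 16.8 · 0.1286
= 2.16 L

2.2 L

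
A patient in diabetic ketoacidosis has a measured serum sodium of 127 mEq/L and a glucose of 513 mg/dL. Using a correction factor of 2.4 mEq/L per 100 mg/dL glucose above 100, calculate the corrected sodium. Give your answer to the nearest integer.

137 mEq/L

Corrected Na = measured Na + 2.4 · (glucose − 100)/100
= 127 + 2.4 · (513 − 100)/100
= 127 + 9.9
= 136.9 mEq/L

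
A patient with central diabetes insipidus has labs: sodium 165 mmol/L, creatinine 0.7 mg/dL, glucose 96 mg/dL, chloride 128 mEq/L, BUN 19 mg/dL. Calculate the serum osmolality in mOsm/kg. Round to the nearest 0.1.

Calculated osmolality = 2·Na + glucose/18 + BUN/2.8
= 2·165 + 96/18 + 19/2.8
= 330 + 5.33 + 6.79
= 342.12 mOsm/kg

342.1 mOsm/kg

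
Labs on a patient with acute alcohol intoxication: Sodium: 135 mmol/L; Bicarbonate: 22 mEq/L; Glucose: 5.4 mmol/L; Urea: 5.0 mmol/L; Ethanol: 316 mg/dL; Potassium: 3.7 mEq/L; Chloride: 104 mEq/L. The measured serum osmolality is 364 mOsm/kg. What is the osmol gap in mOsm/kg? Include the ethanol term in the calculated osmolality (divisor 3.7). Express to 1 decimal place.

Calculated osmolality = 2·Na + glucose + urea + ethanol/3.7
= 2·135 + 5.4 + 5 + 316/3.7
= 270 + 5.40 + 5 + 85.41
= 365.81 mOsm/kg ≈ 365.8 mOsm/kg
Osmolar gap = measured − calculated = 364 − 365.8 = -1.8 mOsm/kg

-1.8 mOsm/kg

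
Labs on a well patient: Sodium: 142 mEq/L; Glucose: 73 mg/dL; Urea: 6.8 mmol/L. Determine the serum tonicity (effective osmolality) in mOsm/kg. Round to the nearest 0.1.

Effective osmolality excludes urea (freely permeant across cell membranes):
2·Na + glucose/18
= 2·142 + 73/18
= 284 + 4.06
= 288.06 mOsm/kg

288.1 mOsm/kg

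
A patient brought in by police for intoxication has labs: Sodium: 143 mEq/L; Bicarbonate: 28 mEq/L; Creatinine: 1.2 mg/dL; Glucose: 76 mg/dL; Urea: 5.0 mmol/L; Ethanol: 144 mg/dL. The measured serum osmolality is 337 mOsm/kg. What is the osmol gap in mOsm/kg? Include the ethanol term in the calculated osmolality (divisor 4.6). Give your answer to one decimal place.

10.5 mOsm/kg

Calculated osmolality = 2·Na + glucose/18 + urea + ethanol/4.6
= 2·143 + 76/18 + 5 + 144/4.6
= 286 + 4.22 + 5 + 31.30
= 326.52 mOsm/kg ≈ 326.5 mOsm/kg
Osmolar gap = measured − calculated = 337 − 326.5 = 10.5 mOsm/kg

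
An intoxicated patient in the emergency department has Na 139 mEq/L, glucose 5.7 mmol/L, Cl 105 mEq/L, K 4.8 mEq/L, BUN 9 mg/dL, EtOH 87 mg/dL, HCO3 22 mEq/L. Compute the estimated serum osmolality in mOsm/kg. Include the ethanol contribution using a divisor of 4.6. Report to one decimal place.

Calculated osmolality = 2·Na + glucose + BUN/2.8 + ethanol/4.6
= 2·139 + 5.7 + 9/2.8 + 87/4.6
= 278 + 5.70 + 3.21 + 18.91
= 305.82 mOsm/kg

305.8 mOsm/kg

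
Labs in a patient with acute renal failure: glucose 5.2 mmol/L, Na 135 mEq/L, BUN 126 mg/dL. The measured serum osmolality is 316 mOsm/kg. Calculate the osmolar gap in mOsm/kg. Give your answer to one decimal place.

Calculated osmolality = 2·Na + glucose + BUN/2.8
= 2·135 + 5.2 + 126/2.8
= 270 + 5.20 + 45
= 320.2 mOsm/kg ≈ 320.2 mOsm/kg
Osmolar gap = measured − calculated = 316 − 320.2 = -4.2 mOsm/kg

-4.2 mOsm/kg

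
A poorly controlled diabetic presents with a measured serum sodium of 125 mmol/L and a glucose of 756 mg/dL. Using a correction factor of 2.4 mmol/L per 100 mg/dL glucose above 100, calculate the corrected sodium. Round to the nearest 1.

141 mmol/L

Corrected Na = measured Na + 2.4 · (glucose − 100)/100
= 125 + 2.4 · (756 − 100)/100
= 125 + 15.7
= 140.7 mmol/L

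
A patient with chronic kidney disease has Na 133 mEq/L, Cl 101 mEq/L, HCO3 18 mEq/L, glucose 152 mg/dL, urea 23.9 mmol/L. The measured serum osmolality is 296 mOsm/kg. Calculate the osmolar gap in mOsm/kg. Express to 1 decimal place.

Calculated osmolality = 2·Na + glucose/18 + urea
= 2·133 + 152/18 + 23.9
= 266 + 8.44 + 23.90
= 298.34 mOsm/kg ≈ 298.3 mOsm/kg
Osmolar gap = measured − calculated = 296 − 298.3 = -2.3 mOsm/kg

-2.3 mOsm/kg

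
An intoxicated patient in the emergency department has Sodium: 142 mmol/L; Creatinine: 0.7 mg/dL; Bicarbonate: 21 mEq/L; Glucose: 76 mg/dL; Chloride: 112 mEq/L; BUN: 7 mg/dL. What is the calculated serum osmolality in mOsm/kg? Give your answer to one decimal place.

Calculated osmolality = 2·Na + glucose/18 + BUN/2.8
= 2·142 + 76/18 + 7/2.8
= 284 + 4.22 + 2.50
= 290.72 mOsm/kg

290.7 mOsm/kg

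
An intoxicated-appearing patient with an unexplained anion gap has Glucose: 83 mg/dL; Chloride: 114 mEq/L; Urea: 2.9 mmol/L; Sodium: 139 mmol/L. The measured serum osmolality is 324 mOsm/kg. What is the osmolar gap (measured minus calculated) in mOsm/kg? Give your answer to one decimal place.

Calculated osmolality = 2·Na + glucose/18 + urea
= 2·139 + 83/18 + 2.9
= 278 + 4.61 + 2.90
= 285.51 mOsm/kg ≈ 285.5 mOsm/kg
Osmolar gap = measured − calculated = 324 − 285.5 = 38.5 mOsm/kg

38.5 mOsm/kg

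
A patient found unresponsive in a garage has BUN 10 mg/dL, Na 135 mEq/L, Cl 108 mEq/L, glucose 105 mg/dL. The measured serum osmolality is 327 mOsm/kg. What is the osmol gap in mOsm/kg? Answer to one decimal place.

Calculated osmolality = 2·Na + glucose/18 + BUN/2.8
= 2·135 + 105/18 + 10/2.8
= 270 + 5.83 + 3.57
= 279.4 mOsm/kg ≈ 279.4 mOsm/kg
Osmolar gap = measured − calculated = 327 − 279.4 = 47.6 mOsm/kg

47.6 mOsm/kg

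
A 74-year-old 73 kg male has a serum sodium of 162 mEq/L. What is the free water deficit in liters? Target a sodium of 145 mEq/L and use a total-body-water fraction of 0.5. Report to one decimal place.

4.3 L

TBW = 0.5 · 73 = 36.5 L
Free water deficit = TBW · (Na/145 − 1)
= 36.5 · (162/145 − 1)
= 36.5 · 0.1172
= 4.28 L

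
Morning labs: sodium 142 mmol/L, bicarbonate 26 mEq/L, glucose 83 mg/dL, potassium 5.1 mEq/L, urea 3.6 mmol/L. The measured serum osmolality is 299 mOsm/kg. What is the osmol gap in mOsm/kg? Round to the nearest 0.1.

6.8 mOsm/kg

Calculated osmolality = 2·Na + glucose/18 + urea
= 2·142 + 83/18 + 3.6
= 284 + 4.61 + 3.60
= 292.21 mOsm/kg ≈ 292.2 mOsm/kg
Osmolar gap = measured − calculated = 299 − 292.2 = 6.8 mOsm/kg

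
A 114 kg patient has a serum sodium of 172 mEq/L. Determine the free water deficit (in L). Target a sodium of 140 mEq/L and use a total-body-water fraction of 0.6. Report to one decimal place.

TBW = 0.6 · 114 = 68.4 L
Free water deficit = TBW · (Na/140 − 1)
= 68.4 · (172/140 − 1)
= 68.4 · 0.2286
= 15.64 L

15.6 L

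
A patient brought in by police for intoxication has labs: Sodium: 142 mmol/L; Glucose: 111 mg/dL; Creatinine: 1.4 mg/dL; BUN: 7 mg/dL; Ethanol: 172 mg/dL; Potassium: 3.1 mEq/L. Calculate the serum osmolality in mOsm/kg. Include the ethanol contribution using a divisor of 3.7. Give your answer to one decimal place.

339.2 mOsm/kg

Calculated osmolality = 2·Na + glucose/18 + BUN/2.8 + ethanol/3.7
= 2·142 + 111/18 + 7/2.8 + 172/3.7
= 284 + 6.17 + 2.50 + 46.49
= 339.16 mOsm/kg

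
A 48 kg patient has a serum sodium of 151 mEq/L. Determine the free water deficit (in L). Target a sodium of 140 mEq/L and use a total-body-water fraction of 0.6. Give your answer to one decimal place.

2.3 L

TBW = 0.6 · 48 = 28.8 L
Free water deficit = TBW · (Na/140 − 1)
= 28.8 · (151/140 − 1)
= 28.8 · 0.0786
= 2.26 L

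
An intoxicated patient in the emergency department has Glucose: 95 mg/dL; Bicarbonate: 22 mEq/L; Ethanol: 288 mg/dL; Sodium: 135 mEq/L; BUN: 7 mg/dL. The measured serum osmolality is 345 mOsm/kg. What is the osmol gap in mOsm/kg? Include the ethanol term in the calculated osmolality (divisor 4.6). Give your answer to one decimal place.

4.6 mOsm/kg

Calculated osmolality = 2·Na + glucose/18 + BUN/2.8 + ethanol/4.6
= 2·135 + 95/18 + 7/2.8 + 288/4.6
= 270 + 5.28 + 2.50 + 62.61
= 340.39 mOsm/kg ≈ 340.4 mOsm/kg
Osmolar gap = measured − calculated = 345 − 340.4 = 4.6 mOsm/kg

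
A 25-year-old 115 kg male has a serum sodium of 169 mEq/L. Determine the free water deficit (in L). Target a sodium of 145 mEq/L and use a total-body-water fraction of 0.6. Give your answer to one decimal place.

11.4 L

TBW = 0.6 · 115 = 69 L
Free water deficit = TBW · (Na/145 − 1)
= 69 · (169/145 − 1)
= 69 · 0.1655
= 11.42 L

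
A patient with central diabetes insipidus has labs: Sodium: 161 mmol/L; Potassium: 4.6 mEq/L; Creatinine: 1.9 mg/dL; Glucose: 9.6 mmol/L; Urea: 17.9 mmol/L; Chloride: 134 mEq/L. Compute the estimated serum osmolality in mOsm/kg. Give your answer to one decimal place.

Calculated osmolality = 2·Na + glucose + urea
= 2·161 + 9.6 + 17.9
= 322 + 9.60 + 17.90
= 349.5 mOsm/kg

349.5 mOsm/kg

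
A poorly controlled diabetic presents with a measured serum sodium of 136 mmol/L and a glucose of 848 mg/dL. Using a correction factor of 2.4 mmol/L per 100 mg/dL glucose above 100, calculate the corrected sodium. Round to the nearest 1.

Corrected Na = measured Na + 2.4 · (glucose − 100)/100
= 136 + 2.4 · (848 − 100)/100
= 136 + 18
= 154 mmol/L

154 mmol/L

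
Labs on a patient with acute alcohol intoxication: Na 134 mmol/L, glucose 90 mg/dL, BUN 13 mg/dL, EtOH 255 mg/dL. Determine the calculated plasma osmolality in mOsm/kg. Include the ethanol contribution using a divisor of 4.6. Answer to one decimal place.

333.1 mOsm/kg

Calculated osmolality = 2·Na + glucose/18 + BUN/2.8 + ethanol/4.6
= 2·134 + 90/18 + 13/2.8 + 255/4.6
= 268 + 5 + 4.64 + 55.43
= 333.07 mOsm/kg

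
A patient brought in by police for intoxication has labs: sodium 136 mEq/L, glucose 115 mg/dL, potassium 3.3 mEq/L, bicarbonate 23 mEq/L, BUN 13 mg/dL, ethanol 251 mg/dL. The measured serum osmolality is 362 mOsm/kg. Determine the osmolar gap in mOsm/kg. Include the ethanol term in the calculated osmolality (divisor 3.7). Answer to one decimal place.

11.1 mOsm/kg

Calculated osmolality = 2·Na + glucose/18 + BUN/2.8 + ethanol/3.7
= 2·136 + 115/18 + 13/2.8 + 251/3.7
= 272 + 6.39 + 4.64 + 67.84
= 350.87 mOsm/kg ≈ 350.9 mOsm/kg
Osmolar gap = measured − calculated = 362 − 350.9 = 11.1 mOsm/kg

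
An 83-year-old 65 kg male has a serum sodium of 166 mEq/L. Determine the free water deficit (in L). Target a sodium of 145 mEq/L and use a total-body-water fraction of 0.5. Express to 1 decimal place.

TBW = 0.5 · 65 = 32.5 L
Free water deficit = TBW · (Na/145 − 1)
= 32.5 · (166/145 − 1)
= 32.5 · 0.1448
= 4.71 L

4.7 L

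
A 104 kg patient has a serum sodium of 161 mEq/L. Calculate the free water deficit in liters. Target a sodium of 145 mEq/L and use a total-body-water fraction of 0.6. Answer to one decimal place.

6.9 L

TBW = 0.6 · 104 = 62.4 L
Free water deficit = TBW · (Na/145 − 1)
= 62.4 · (161/145 − 1)
= 62.4 · 0.1103
= 6.88 L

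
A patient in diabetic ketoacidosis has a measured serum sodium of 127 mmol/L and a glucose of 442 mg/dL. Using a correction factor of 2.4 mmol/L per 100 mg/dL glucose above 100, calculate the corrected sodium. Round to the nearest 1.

Corrected Na = measured Na + 2.4 · (glucose − 100)/100
= 127 + 2.4 · (442 − 100)/100
= 127 + 8.2
= 135.2 mmol/L

135 mmol/L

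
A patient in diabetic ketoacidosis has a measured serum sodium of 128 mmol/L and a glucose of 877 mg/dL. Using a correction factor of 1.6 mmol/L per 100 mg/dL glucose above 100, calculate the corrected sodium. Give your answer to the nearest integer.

140 mmol/L

Corrected Na = measured Na + 1.6 · (glucose − 100)/100
= 128 + 1.6 · (877 − 100)/100
= 128 + 12.4
= 140.4 mmol/L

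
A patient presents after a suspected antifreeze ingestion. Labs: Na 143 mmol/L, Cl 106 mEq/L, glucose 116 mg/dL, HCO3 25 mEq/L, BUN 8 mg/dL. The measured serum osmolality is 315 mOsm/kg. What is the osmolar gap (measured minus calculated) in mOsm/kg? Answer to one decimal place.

19.7 mOsm/kg

Calculated osmolality = 2·Na + glucose/18 + BUN/2.8
= 2·143 + 116/18 + 8/2.8
= 286 + 6.44 + 2.86
= 295.3 mOsm/kg ≈ 295.3 mOsm/kg
Osmolar gap = measured − calculated = 315 − 295.3 = 19.7 mOsm/kg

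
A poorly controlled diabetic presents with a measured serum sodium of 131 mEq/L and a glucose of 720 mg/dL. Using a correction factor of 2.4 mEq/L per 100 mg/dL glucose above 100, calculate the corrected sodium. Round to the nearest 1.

146 mEq/L

Corrected Na = measured Na + 2.4 · (glucose − 100)/100
= 131 + 2.4 · (720 − 100)/100
= 131 + 14.9
= 145.9 mEq/L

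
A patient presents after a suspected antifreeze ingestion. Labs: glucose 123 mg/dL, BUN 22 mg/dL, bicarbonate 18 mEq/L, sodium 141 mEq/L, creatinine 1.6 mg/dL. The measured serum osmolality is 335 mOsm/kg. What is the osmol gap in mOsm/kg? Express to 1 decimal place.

38.3 mOsm/kg

Calculated osmolality = 2·Na + glucose/18 + BUN/2.8
= 2·141 + 123/18 + 22/2.8
= 282 + 6.83 + 7.86
= 296.69 mOsm/kg ≈ 296.7 mOsm/kg
Osmolar gap = measured − calculated = 335 − 296.7 = 38.3 mOsm/kg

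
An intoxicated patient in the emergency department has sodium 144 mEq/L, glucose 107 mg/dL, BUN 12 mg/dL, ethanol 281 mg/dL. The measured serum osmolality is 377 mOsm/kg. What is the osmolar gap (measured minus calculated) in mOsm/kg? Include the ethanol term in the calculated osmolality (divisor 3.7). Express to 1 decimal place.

Calculated osmolality = 2·Na + glucose/18 + BUN/2.8 + ethanol/3.7
= 2·144 + 107/18 + 12/2.8 + 281/3.7
= 288 + 5.94 + 4.29 + 75.95
= 374.18 mOsm/kg ≈ 374.2 mOsm/kg
Osmolar gap = measured − calculated = 377 − 374.2 = 2.8 mOsm/kg

2.8 mOsm/kg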